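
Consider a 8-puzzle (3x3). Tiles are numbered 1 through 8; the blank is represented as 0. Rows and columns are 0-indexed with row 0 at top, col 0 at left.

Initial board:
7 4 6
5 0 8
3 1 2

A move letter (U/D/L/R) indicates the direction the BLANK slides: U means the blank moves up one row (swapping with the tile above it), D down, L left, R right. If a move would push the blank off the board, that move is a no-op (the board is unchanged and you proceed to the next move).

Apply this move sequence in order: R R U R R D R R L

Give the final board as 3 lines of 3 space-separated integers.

Answer: 7 4 6
5 0 8
3 1 2

Derivation:
After move 1 (R):
7 4 6
5 8 0
3 1 2

After move 2 (R):
7 4 6
5 8 0
3 1 2

After move 3 (U):
7 4 0
5 8 6
3 1 2

After move 4 (R):
7 4 0
5 8 6
3 1 2

After move 5 (R):
7 4 0
5 8 6
3 1 2

After move 6 (D):
7 4 6
5 8 0
3 1 2

After move 7 (R):
7 4 6
5 8 0
3 1 2

After move 8 (R):
7 4 6
5 8 0
3 1 2

After move 9 (L):
7 4 6
5 0 8
3 1 2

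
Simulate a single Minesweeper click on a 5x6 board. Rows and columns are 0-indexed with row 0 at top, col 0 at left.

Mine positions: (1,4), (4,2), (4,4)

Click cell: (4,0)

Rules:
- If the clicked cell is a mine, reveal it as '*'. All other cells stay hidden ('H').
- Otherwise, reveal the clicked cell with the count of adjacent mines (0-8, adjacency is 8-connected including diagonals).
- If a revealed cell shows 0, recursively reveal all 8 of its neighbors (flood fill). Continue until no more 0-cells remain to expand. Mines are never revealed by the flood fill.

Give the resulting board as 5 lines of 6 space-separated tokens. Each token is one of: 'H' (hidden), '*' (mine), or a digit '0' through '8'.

0 0 0 1 H H
0 0 0 1 H H
0 0 0 1 H H
0 1 1 2 H H
0 1 H H H H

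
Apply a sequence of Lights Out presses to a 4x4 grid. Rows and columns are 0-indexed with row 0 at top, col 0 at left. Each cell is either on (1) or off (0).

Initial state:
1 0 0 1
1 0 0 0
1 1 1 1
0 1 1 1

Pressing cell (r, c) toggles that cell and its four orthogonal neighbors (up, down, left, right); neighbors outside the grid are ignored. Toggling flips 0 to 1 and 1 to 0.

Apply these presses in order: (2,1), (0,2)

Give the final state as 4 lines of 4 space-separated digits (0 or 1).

After press 1 at (2,1):
1 0 0 1
1 1 0 0
0 0 0 1
0 0 1 1

After press 2 at (0,2):
1 1 1 0
1 1 1 0
0 0 0 1
0 0 1 1

Answer: 1 1 1 0
1 1 1 0
0 0 0 1
0 0 1 1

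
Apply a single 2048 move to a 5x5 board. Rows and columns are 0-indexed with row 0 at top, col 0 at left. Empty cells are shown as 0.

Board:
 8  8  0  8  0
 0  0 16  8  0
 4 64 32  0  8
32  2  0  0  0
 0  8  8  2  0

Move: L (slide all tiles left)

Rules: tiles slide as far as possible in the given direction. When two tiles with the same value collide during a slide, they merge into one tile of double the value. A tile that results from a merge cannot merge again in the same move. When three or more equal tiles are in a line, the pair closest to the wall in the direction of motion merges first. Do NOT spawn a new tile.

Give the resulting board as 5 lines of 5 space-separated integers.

Slide left:
row 0: [8, 8, 0, 8, 0] -> [16, 8, 0, 0, 0]
row 1: [0, 0, 16, 8, 0] -> [16, 8, 0, 0, 0]
row 2: [4, 64, 32, 0, 8] -> [4, 64, 32, 8, 0]
row 3: [32, 2, 0, 0, 0] -> [32, 2, 0, 0, 0]
row 4: [0, 8, 8, 2, 0] -> [16, 2, 0, 0, 0]

Answer: 16  8  0  0  0
16  8  0  0  0
 4 64 32  8  0
32  2  0  0  0
16  2  0  0  0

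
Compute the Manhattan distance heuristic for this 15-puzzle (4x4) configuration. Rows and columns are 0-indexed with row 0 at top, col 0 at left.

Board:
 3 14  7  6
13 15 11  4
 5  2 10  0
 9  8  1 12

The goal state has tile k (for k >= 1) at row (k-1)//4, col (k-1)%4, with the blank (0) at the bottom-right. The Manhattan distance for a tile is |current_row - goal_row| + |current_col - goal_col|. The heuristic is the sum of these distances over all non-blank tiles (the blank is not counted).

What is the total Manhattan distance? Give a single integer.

Answer: 31

Derivation:
Tile 3: (0,0)->(0,2) = 2
Tile 14: (0,1)->(3,1) = 3
Tile 7: (0,2)->(1,2) = 1
Tile 6: (0,3)->(1,1) = 3
Tile 13: (1,0)->(3,0) = 2
Tile 15: (1,1)->(3,2) = 3
Tile 11: (1,2)->(2,2) = 1
Tile 4: (1,3)->(0,3) = 1
Tile 5: (2,0)->(1,0) = 1
Tile 2: (2,1)->(0,1) = 2
Tile 10: (2,2)->(2,1) = 1
Tile 9: (3,0)->(2,0) = 1
Tile 8: (3,1)->(1,3) = 4
Tile 1: (3,2)->(0,0) = 5
Tile 12: (3,3)->(2,3) = 1
Sum: 2 + 3 + 1 + 3 + 2 + 3 + 1 + 1 + 1 + 2 + 1 + 1 + 4 + 5 + 1 = 31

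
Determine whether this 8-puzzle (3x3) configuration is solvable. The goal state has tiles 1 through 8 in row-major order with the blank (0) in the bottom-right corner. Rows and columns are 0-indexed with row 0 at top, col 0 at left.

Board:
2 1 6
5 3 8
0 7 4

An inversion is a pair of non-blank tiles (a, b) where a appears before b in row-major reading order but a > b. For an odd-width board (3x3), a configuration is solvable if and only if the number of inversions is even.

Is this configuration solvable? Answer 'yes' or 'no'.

Inversions (pairs i<j in row-major order where tile[i] > tile[j] > 0): 9
9 is odd, so the puzzle is not solvable.

Answer: no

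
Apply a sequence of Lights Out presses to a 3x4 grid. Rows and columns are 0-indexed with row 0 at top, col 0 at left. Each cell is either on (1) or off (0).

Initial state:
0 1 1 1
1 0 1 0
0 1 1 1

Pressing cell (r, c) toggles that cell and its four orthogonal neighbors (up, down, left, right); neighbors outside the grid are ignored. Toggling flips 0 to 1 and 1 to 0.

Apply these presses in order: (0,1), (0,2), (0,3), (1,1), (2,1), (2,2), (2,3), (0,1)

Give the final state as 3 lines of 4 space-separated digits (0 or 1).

Answer: 0 1 1 1
0 0 0 0
1 0 0 1

Derivation:
After press 1 at (0,1):
1 0 0 1
1 1 1 0
0 1 1 1

After press 2 at (0,2):
1 1 1 0
1 1 0 0
0 1 1 1

After press 3 at (0,3):
1 1 0 1
1 1 0 1
0 1 1 1

After press 4 at (1,1):
1 0 0 1
0 0 1 1
0 0 1 1

After press 5 at (2,1):
1 0 0 1
0 1 1 1
1 1 0 1

After press 6 at (2,2):
1 0 0 1
0 1 0 1
1 0 1 0

After press 7 at (2,3):
1 0 0 1
0 1 0 0
1 0 0 1

After press 8 at (0,1):
0 1 1 1
0 0 0 0
1 0 0 1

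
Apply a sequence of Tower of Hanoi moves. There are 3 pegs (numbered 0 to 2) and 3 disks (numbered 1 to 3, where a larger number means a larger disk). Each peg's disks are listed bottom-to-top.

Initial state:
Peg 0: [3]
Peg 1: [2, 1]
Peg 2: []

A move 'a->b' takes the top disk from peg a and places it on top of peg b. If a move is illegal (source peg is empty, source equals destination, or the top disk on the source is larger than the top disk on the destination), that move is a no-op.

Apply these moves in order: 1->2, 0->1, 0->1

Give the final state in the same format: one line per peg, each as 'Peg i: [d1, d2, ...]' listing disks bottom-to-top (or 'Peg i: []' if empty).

Answer: Peg 0: [3]
Peg 1: [2]
Peg 2: [1]

Derivation:
After move 1 (1->2):
Peg 0: [3]
Peg 1: [2]
Peg 2: [1]

After move 2 (0->1):
Peg 0: [3]
Peg 1: [2]
Peg 2: [1]

After move 3 (0->1):
Peg 0: [3]
Peg 1: [2]
Peg 2: [1]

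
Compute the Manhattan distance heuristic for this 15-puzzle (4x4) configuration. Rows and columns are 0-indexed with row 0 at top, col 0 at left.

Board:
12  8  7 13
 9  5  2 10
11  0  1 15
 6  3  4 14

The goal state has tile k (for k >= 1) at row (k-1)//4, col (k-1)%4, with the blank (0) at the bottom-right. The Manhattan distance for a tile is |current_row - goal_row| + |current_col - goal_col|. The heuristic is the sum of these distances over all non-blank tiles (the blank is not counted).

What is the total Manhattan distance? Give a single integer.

Tile 12: (0,0)->(2,3) = 5
Tile 8: (0,1)->(1,3) = 3
Tile 7: (0,2)->(1,2) = 1
Tile 13: (0,3)->(3,0) = 6
Tile 9: (1,0)->(2,0) = 1
Tile 5: (1,1)->(1,0) = 1
Tile 2: (1,2)->(0,1) = 2
Tile 10: (1,3)->(2,1) = 3
Tile 11: (2,0)->(2,2) = 2
Tile 1: (2,2)->(0,0) = 4
Tile 15: (2,3)->(3,2) = 2
Tile 6: (3,0)->(1,1) = 3
Tile 3: (3,1)->(0,2) = 4
Tile 4: (3,2)->(0,3) = 4
Tile 14: (3,3)->(3,1) = 2
Sum: 5 + 3 + 1 + 6 + 1 + 1 + 2 + 3 + 2 + 4 + 2 + 3 + 4 + 4 + 2 = 43

Answer: 43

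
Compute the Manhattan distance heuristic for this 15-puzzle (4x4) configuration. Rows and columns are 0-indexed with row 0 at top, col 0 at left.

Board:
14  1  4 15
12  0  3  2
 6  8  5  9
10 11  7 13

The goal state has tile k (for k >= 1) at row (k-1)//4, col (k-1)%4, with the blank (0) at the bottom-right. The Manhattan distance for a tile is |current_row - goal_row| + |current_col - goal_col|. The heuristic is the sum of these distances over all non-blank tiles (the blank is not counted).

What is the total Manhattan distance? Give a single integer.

Answer: 38

Derivation:
Tile 14: at (0,0), goal (3,1), distance |0-3|+|0-1| = 4
Tile 1: at (0,1), goal (0,0), distance |0-0|+|1-0| = 1
Tile 4: at (0,2), goal (0,3), distance |0-0|+|2-3| = 1
Tile 15: at (0,3), goal (3,2), distance |0-3|+|3-2| = 4
Tile 12: at (1,0), goal (2,3), distance |1-2|+|0-3| = 4
Tile 3: at (1,2), goal (0,2), distance |1-0|+|2-2| = 1
Tile 2: at (1,3), goal (0,1), distance |1-0|+|3-1| = 3
Tile 6: at (2,0), goal (1,1), distance |2-1|+|0-1| = 2
Tile 8: at (2,1), goal (1,3), distance |2-1|+|1-3| = 3
Tile 5: at (2,2), goal (1,0), distance |2-1|+|2-0| = 3
Tile 9: at (2,3), goal (2,0), distance |2-2|+|3-0| = 3
Tile 10: at (3,0), goal (2,1), distance |3-2|+|0-1| = 2
Tile 11: at (3,1), goal (2,2), distance |3-2|+|1-2| = 2
Tile 7: at (3,2), goal (1,2), distance |3-1|+|2-2| = 2
Tile 13: at (3,3), goal (3,0), distance |3-3|+|3-0| = 3
Sum: 4 + 1 + 1 + 4 + 4 + 1 + 3 + 2 + 3 + 3 + 3 + 2 + 2 + 2 + 3 = 38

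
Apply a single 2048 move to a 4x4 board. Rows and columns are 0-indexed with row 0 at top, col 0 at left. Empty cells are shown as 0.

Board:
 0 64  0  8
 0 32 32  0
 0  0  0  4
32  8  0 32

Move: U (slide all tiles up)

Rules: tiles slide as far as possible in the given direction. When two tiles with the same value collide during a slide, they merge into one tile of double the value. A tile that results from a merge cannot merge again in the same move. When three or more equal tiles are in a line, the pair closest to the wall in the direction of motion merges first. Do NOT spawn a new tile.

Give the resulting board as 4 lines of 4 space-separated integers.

Slide up:
col 0: [0, 0, 0, 32] -> [32, 0, 0, 0]
col 1: [64, 32, 0, 8] -> [64, 32, 8, 0]
col 2: [0, 32, 0, 0] -> [32, 0, 0, 0]
col 3: [8, 0, 4, 32] -> [8, 4, 32, 0]

Answer: 32 64 32  8
 0 32  0  4
 0  8  0 32
 0  0  0  0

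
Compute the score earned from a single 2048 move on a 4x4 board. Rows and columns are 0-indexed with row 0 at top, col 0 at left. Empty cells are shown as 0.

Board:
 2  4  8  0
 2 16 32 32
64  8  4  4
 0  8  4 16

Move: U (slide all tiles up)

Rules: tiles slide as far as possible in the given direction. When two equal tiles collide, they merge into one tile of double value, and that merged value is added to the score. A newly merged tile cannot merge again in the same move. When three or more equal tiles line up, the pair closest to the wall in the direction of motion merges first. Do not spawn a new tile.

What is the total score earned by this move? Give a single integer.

Slide up:
col 0: [2, 2, 64, 0] -> [4, 64, 0, 0]  score +4 (running 4)
col 1: [4, 16, 8, 8] -> [4, 16, 16, 0]  score +16 (running 20)
col 2: [8, 32, 4, 4] -> [8, 32, 8, 0]  score +8 (running 28)
col 3: [0, 32, 4, 16] -> [32, 4, 16, 0]  score +0 (running 28)
Board after move:
 4  4  8 32
64 16 32  4
 0 16  8 16
 0  0  0  0

Answer: 28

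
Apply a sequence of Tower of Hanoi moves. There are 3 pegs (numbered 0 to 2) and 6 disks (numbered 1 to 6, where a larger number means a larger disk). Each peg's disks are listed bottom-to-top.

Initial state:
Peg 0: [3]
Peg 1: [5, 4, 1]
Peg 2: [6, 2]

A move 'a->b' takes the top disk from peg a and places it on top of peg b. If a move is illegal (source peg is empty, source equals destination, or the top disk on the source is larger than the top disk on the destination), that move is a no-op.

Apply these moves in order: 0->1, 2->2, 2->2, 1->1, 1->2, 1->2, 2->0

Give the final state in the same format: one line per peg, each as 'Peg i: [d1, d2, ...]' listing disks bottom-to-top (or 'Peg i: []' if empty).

Answer: Peg 0: [3, 1]
Peg 1: [5, 4]
Peg 2: [6, 2]

Derivation:
After move 1 (0->1):
Peg 0: [3]
Peg 1: [5, 4, 1]
Peg 2: [6, 2]

After move 2 (2->2):
Peg 0: [3]
Peg 1: [5, 4, 1]
Peg 2: [6, 2]

After move 3 (2->2):
Peg 0: [3]
Peg 1: [5, 4, 1]
Peg 2: [6, 2]

After move 4 (1->1):
Peg 0: [3]
Peg 1: [5, 4, 1]
Peg 2: [6, 2]

After move 5 (1->2):
Peg 0: [3]
Peg 1: [5, 4]
Peg 2: [6, 2, 1]

After move 6 (1->2):
Peg 0: [3]
Peg 1: [5, 4]
Peg 2: [6, 2, 1]

After move 7 (2->0):
Peg 0: [3, 1]
Peg 1: [5, 4]
Peg 2: [6, 2]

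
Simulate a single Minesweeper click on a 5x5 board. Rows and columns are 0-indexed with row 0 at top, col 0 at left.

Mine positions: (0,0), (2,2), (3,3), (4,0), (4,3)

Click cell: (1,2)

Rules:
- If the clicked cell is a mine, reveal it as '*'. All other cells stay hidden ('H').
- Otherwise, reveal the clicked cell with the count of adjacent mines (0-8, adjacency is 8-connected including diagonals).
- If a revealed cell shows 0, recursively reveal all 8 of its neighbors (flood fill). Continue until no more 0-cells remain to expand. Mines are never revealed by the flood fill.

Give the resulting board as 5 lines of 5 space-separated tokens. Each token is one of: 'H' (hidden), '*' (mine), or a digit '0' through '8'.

H H H H H
H H 1 H H
H H H H H
H H H H H
H H H H H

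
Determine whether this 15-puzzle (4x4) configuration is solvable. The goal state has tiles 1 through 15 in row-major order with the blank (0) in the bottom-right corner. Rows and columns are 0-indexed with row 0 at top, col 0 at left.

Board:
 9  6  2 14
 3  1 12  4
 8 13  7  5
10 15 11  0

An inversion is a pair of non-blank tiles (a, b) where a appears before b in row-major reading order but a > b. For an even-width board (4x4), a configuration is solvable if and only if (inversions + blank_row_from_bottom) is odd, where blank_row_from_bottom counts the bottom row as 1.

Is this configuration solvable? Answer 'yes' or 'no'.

Answer: no

Derivation:
Inversions: 39
Blank is in row 3 (0-indexed from top), which is row 1 counting from the bottom (bottom = 1).
39 + 1 = 40, which is even, so the puzzle is not solvable.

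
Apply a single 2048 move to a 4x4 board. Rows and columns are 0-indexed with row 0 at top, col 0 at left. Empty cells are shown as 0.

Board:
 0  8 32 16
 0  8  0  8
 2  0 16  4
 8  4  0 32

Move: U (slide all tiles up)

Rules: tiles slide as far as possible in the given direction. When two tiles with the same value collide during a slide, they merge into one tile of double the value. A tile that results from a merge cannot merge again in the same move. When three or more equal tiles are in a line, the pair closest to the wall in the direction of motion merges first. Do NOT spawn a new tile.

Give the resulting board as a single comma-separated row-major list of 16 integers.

Slide up:
col 0: [0, 0, 2, 8] -> [2, 8, 0, 0]
col 1: [8, 8, 0, 4] -> [16, 4, 0, 0]
col 2: [32, 0, 16, 0] -> [32, 16, 0, 0]
col 3: [16, 8, 4, 32] -> [16, 8, 4, 32]

Answer: 2, 16, 32, 16, 8, 4, 16, 8, 0, 0, 0, 4, 0, 0, 0, 32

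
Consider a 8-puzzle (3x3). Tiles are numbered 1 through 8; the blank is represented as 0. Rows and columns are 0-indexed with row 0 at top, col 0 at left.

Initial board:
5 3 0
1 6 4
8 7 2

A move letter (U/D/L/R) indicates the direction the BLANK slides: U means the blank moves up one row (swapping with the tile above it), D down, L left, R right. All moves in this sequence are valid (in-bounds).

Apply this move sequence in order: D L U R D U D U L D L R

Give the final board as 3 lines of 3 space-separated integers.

After move 1 (D):
5 3 4
1 6 0
8 7 2

After move 2 (L):
5 3 4
1 0 6
8 7 2

After move 3 (U):
5 0 4
1 3 6
8 7 2

After move 4 (R):
5 4 0
1 3 6
8 7 2

After move 5 (D):
5 4 6
1 3 0
8 7 2

After move 6 (U):
5 4 0
1 3 6
8 7 2

After move 7 (D):
5 4 6
1 3 0
8 7 2

After move 8 (U):
5 4 0
1 3 6
8 7 2

After move 9 (L):
5 0 4
1 3 6
8 7 2

After move 10 (D):
5 3 4
1 0 6
8 7 2

After move 11 (L):
5 3 4
0 1 6
8 7 2

After move 12 (R):
5 3 4
1 0 6
8 7 2

Answer: 5 3 4
1 0 6
8 7 2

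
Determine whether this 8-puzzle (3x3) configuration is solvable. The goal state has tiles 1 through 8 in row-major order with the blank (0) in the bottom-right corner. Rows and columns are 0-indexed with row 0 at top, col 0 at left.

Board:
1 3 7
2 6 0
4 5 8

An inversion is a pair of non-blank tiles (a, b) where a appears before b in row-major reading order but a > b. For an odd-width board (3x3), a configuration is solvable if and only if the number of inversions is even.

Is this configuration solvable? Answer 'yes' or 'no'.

Inversions (pairs i<j in row-major order where tile[i] > tile[j] > 0): 7
7 is odd, so the puzzle is not solvable.

Answer: no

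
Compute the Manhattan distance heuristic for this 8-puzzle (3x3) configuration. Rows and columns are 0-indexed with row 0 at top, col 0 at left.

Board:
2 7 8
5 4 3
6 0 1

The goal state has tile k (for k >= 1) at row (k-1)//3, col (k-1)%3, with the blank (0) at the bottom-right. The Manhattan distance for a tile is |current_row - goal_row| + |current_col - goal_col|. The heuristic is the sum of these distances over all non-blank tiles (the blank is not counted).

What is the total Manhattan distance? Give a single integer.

Tile 2: at (0,0), goal (0,1), distance |0-0|+|0-1| = 1
Tile 7: at (0,1), goal (2,0), distance |0-2|+|1-0| = 3
Tile 8: at (0,2), goal (2,1), distance |0-2|+|2-1| = 3
Tile 5: at (1,0), goal (1,1), distance |1-1|+|0-1| = 1
Tile 4: at (1,1), goal (1,0), distance |1-1|+|1-0| = 1
Tile 3: at (1,2), goal (0,2), distance |1-0|+|2-2| = 1
Tile 6: at (2,0), goal (1,2), distance |2-1|+|0-2| = 3
Tile 1: at (2,2), goal (0,0), distance |2-0|+|2-0| = 4
Sum: 1 + 3 + 3 + 1 + 1 + 1 + 3 + 4 = 17

Answer: 17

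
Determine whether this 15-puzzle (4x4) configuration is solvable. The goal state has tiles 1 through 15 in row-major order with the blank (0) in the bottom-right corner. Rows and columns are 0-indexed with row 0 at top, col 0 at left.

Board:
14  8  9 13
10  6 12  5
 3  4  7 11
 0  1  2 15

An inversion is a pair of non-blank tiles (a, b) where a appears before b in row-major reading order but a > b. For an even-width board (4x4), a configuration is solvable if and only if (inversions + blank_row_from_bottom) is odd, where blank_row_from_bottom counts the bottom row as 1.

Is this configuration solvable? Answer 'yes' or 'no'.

Inversions: 68
Blank is in row 3 (0-indexed from top), which is row 1 counting from the bottom (bottom = 1).
68 + 1 = 69, which is odd, so the puzzle is solvable.

Answer: yes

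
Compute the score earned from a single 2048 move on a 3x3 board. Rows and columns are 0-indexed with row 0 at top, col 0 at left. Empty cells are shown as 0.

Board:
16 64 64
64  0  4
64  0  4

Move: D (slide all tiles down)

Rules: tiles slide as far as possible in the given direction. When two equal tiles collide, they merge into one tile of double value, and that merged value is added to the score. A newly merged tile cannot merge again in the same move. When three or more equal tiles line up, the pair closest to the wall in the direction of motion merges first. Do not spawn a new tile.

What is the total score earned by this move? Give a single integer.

Slide down:
col 0: [16, 64, 64] -> [0, 16, 128]  score +128 (running 128)
col 1: [64, 0, 0] -> [0, 0, 64]  score +0 (running 128)
col 2: [64, 4, 4] -> [0, 64, 8]  score +8 (running 136)
Board after move:
  0   0   0
 16   0  64
128  64   8

Answer: 136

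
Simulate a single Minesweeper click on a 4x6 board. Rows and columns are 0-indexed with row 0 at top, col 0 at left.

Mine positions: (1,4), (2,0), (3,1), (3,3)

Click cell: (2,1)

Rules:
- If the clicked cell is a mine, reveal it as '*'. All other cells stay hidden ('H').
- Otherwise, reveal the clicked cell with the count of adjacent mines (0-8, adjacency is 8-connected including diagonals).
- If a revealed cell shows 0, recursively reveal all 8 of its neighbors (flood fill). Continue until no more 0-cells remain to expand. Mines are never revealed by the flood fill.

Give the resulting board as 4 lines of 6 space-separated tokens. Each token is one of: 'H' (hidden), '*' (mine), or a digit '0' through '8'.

H H H H H H
H H H H H H
H 2 H H H H
H H H H H H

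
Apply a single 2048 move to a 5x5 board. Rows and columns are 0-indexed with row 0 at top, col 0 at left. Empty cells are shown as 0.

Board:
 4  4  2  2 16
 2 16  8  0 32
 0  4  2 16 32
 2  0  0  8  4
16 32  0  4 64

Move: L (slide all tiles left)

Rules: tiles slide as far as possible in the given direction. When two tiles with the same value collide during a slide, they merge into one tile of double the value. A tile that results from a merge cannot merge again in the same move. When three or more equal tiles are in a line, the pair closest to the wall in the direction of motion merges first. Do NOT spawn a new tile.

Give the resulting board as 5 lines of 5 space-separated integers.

Answer:  8  4 16  0  0
 2 16  8 32  0
 4  2 16 32  0
 2  8  4  0  0
16 32  4 64  0

Derivation:
Slide left:
row 0: [4, 4, 2, 2, 16] -> [8, 4, 16, 0, 0]
row 1: [2, 16, 8, 0, 32] -> [2, 16, 8, 32, 0]
row 2: [0, 4, 2, 16, 32] -> [4, 2, 16, 32, 0]
row 3: [2, 0, 0, 8, 4] -> [2, 8, 4, 0, 0]
row 4: [16, 32, 0, 4, 64] -> [16, 32, 4, 64, 0]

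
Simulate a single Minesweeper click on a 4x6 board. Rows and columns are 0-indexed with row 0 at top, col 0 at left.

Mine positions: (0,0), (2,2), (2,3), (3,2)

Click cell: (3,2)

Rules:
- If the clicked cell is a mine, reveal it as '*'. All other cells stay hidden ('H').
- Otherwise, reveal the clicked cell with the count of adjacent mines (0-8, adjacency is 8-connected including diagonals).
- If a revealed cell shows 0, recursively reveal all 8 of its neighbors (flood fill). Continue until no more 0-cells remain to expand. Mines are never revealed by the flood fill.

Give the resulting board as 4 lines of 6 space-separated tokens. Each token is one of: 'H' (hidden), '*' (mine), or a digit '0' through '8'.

H H H H H H
H H H H H H
H H H H H H
H H * H H H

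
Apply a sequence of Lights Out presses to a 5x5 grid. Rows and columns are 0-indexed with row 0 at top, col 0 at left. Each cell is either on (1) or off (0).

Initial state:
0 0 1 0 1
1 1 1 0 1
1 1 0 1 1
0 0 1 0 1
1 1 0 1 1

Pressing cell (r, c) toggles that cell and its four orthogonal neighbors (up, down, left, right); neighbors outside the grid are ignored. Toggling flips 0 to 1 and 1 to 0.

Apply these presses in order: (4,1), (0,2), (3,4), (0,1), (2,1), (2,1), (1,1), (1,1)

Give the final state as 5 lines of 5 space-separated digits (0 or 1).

Answer: 1 0 1 1 1
1 0 0 0 1
1 1 0 1 0
0 1 1 1 0
0 0 1 1 0

Derivation:
After press 1 at (4,1):
0 0 1 0 1
1 1 1 0 1
1 1 0 1 1
0 1 1 0 1
0 0 1 1 1

After press 2 at (0,2):
0 1 0 1 1
1 1 0 0 1
1 1 0 1 1
0 1 1 0 1
0 0 1 1 1

After press 3 at (3,4):
0 1 0 1 1
1 1 0 0 1
1 1 0 1 0
0 1 1 1 0
0 0 1 1 0

After press 4 at (0,1):
1 0 1 1 1
1 0 0 0 1
1 1 0 1 0
0 1 1 1 0
0 0 1 1 0

After press 5 at (2,1):
1 0 1 1 1
1 1 0 0 1
0 0 1 1 0
0 0 1 1 0
0 0 1 1 0

After press 6 at (2,1):
1 0 1 1 1
1 0 0 0 1
1 1 0 1 0
0 1 1 1 0
0 0 1 1 0

After press 7 at (1,1):
1 1 1 1 1
0 1 1 0 1
1 0 0 1 0
0 1 1 1 0
0 0 1 1 0

After press 8 at (1,1):
1 0 1 1 1
1 0 0 0 1
1 1 0 1 0
0 1 1 1 0
0 0 1 1 0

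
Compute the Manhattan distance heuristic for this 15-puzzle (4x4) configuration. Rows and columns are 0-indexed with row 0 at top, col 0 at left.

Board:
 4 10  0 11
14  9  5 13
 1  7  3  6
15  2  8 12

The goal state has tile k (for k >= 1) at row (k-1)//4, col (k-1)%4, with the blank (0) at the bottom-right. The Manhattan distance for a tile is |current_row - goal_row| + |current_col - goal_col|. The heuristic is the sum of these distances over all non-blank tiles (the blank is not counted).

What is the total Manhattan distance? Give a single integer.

Answer: 38

Derivation:
Tile 4: at (0,0), goal (0,3), distance |0-0|+|0-3| = 3
Tile 10: at (0,1), goal (2,1), distance |0-2|+|1-1| = 2
Tile 11: at (0,3), goal (2,2), distance |0-2|+|3-2| = 3
Tile 14: at (1,0), goal (3,1), distance |1-3|+|0-1| = 3
Tile 9: at (1,1), goal (2,0), distance |1-2|+|1-0| = 2
Tile 5: at (1,2), goal (1,0), distance |1-1|+|2-0| = 2
Tile 13: at (1,3), goal (3,0), distance |1-3|+|3-0| = 5
Tile 1: at (2,0), goal (0,0), distance |2-0|+|0-0| = 2
Tile 7: at (2,1), goal (1,2), distance |2-1|+|1-2| = 2
Tile 3: at (2,2), goal (0,2), distance |2-0|+|2-2| = 2
Tile 6: at (2,3), goal (1,1), distance |2-1|+|3-1| = 3
Tile 15: at (3,0), goal (3,2), distance |3-3|+|0-2| = 2
Tile 2: at (3,1), goal (0,1), distance |3-0|+|1-1| = 3
Tile 8: at (3,2), goal (1,3), distance |3-1|+|2-3| = 3
Tile 12: at (3,3), goal (2,3), distance |3-2|+|3-3| = 1
Sum: 3 + 2 + 3 + 3 + 2 + 2 + 5 + 2 + 2 + 2 + 3 + 2 + 3 + 3 + 1 = 38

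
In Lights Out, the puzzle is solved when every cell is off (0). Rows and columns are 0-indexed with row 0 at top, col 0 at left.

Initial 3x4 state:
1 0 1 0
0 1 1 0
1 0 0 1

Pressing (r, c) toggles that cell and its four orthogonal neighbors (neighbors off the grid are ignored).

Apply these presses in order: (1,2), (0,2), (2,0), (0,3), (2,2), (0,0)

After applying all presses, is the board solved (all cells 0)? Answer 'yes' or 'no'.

Answer: yes

Derivation:
After press 1 at (1,2):
1 0 0 0
0 0 0 1
1 0 1 1

After press 2 at (0,2):
1 1 1 1
0 0 1 1
1 0 1 1

After press 3 at (2,0):
1 1 1 1
1 0 1 1
0 1 1 1

After press 4 at (0,3):
1 1 0 0
1 0 1 0
0 1 1 1

After press 5 at (2,2):
1 1 0 0
1 0 0 0
0 0 0 0

After press 6 at (0,0):
0 0 0 0
0 0 0 0
0 0 0 0

Lights still on: 0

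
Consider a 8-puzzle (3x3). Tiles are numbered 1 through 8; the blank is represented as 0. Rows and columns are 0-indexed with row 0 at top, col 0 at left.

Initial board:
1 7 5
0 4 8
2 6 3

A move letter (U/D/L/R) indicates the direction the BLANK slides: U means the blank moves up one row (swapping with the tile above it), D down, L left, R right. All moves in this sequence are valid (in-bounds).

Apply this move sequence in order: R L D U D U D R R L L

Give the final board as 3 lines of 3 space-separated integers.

After move 1 (R):
1 7 5
4 0 8
2 6 3

After move 2 (L):
1 7 5
0 4 8
2 6 3

After move 3 (D):
1 7 5
2 4 8
0 6 3

After move 4 (U):
1 7 5
0 4 8
2 6 3

After move 5 (D):
1 7 5
2 4 8
0 6 3

After move 6 (U):
1 7 5
0 4 8
2 6 3

After move 7 (D):
1 7 5
2 4 8
0 6 3

After move 8 (R):
1 7 5
2 4 8
6 0 3

After move 9 (R):
1 7 5
2 4 8
6 3 0

After move 10 (L):
1 7 5
2 4 8
6 0 3

After move 11 (L):
1 7 5
2 4 8
0 6 3

Answer: 1 7 5
2 4 8
0 6 3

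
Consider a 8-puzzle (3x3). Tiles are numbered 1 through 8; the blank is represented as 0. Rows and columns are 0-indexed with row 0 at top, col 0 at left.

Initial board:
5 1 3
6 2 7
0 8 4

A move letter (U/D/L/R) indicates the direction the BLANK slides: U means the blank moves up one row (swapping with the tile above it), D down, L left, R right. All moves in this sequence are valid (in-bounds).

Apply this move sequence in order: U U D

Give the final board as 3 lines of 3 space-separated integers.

After move 1 (U):
5 1 3
0 2 7
6 8 4

After move 2 (U):
0 1 3
5 2 7
6 8 4

After move 3 (D):
5 1 3
0 2 7
6 8 4

Answer: 5 1 3
0 2 7
6 8 4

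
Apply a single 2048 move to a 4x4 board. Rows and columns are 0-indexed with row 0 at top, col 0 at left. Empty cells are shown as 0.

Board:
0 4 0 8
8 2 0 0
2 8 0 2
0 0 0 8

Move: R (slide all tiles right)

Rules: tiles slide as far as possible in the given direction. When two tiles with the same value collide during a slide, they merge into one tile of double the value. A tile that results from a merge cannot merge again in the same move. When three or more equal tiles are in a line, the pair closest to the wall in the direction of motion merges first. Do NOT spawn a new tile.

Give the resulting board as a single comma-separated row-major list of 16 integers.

Slide right:
row 0: [0, 4, 0, 8] -> [0, 0, 4, 8]
row 1: [8, 2, 0, 0] -> [0, 0, 8, 2]
row 2: [2, 8, 0, 2] -> [0, 2, 8, 2]
row 3: [0, 0, 0, 8] -> [0, 0, 0, 8]

Answer: 0, 0, 4, 8, 0, 0, 8, 2, 0, 2, 8, 2, 0, 0, 0, 8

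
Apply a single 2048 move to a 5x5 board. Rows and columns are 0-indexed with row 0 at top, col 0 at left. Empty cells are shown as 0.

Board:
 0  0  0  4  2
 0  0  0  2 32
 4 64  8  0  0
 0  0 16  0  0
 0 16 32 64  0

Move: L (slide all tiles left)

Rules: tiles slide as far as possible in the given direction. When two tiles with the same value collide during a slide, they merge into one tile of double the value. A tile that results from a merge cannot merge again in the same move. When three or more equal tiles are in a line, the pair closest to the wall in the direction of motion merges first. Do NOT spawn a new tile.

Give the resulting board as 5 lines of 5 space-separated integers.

Answer:  4  2  0  0  0
 2 32  0  0  0
 4 64  8  0  0
16  0  0  0  0
16 32 64  0  0

Derivation:
Slide left:
row 0: [0, 0, 0, 4, 2] -> [4, 2, 0, 0, 0]
row 1: [0, 0, 0, 2, 32] -> [2, 32, 0, 0, 0]
row 2: [4, 64, 8, 0, 0] -> [4, 64, 8, 0, 0]
row 3: [0, 0, 16, 0, 0] -> [16, 0, 0, 0, 0]
row 4: [0, 16, 32, 64, 0] -> [16, 32, 64, 0, 0]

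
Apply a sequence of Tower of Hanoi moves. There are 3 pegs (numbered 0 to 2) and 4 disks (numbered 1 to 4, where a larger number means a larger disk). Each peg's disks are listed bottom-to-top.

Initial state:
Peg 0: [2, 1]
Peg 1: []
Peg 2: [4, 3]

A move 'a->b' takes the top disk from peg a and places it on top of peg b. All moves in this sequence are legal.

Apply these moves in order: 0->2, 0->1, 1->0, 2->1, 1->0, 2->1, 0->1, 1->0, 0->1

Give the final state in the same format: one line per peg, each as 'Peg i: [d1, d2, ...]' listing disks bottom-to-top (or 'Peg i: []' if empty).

After move 1 (0->2):
Peg 0: [2]
Peg 1: []
Peg 2: [4, 3, 1]

After move 2 (0->1):
Peg 0: []
Peg 1: [2]
Peg 2: [4, 3, 1]

After move 3 (1->0):
Peg 0: [2]
Peg 1: []
Peg 2: [4, 3, 1]

After move 4 (2->1):
Peg 0: [2]
Peg 1: [1]
Peg 2: [4, 3]

After move 5 (1->0):
Peg 0: [2, 1]
Peg 1: []
Peg 2: [4, 3]

After move 6 (2->1):
Peg 0: [2, 1]
Peg 1: [3]
Peg 2: [4]

After move 7 (0->1):
Peg 0: [2]
Peg 1: [3, 1]
Peg 2: [4]

After move 8 (1->0):
Peg 0: [2, 1]
Peg 1: [3]
Peg 2: [4]

After move 9 (0->1):
Peg 0: [2]
Peg 1: [3, 1]
Peg 2: [4]

Answer: Peg 0: [2]
Peg 1: [3, 1]
Peg 2: [4]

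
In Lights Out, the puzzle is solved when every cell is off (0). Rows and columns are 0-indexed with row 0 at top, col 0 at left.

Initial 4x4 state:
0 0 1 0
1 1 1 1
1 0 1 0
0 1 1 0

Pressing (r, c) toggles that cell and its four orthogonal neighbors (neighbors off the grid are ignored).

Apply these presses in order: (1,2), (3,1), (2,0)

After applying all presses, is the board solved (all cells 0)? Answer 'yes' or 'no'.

Answer: yes

Derivation:
After press 1 at (1,2):
0 0 0 0
1 0 0 0
1 0 0 0
0 1 1 0

After press 2 at (3,1):
0 0 0 0
1 0 0 0
1 1 0 0
1 0 0 0

After press 3 at (2,0):
0 0 0 0
0 0 0 0
0 0 0 0
0 0 0 0

Lights still on: 0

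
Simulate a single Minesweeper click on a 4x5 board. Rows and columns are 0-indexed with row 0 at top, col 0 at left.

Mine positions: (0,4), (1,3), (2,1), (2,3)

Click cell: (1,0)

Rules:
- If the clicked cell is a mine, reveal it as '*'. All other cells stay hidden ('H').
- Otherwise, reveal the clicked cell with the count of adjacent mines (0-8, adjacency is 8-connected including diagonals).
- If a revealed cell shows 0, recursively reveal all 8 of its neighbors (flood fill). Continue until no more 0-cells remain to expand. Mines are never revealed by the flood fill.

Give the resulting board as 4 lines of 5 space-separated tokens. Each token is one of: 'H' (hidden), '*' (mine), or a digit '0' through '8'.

H H H H H
1 H H H H
H H H H H
H H H H H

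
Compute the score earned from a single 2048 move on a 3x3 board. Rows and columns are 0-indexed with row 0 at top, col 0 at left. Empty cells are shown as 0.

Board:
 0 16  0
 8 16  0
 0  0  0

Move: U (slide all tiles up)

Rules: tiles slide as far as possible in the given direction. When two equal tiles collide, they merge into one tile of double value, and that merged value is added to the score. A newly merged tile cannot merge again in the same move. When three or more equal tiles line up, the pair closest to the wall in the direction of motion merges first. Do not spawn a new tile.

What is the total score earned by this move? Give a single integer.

Slide up:
col 0: [0, 8, 0] -> [8, 0, 0]  score +0 (running 0)
col 1: [16, 16, 0] -> [32, 0, 0]  score +32 (running 32)
col 2: [0, 0, 0] -> [0, 0, 0]  score +0 (running 32)
Board after move:
 8 32  0
 0  0  0
 0  0  0

Answer: 32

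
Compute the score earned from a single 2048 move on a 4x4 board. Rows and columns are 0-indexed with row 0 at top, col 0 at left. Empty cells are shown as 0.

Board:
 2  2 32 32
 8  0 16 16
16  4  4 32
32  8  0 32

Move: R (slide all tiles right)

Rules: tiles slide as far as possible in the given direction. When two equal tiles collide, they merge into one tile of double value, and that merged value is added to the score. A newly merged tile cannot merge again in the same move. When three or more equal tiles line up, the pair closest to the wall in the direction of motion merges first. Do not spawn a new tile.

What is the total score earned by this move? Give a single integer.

Slide right:
row 0: [2, 2, 32, 32] -> [0, 0, 4, 64]  score +68 (running 68)
row 1: [8, 0, 16, 16] -> [0, 0, 8, 32]  score +32 (running 100)
row 2: [16, 4, 4, 32] -> [0, 16, 8, 32]  score +8 (running 108)
row 3: [32, 8, 0, 32] -> [0, 32, 8, 32]  score +0 (running 108)
Board after move:
 0  0  4 64
 0  0  8 32
 0 16  8 32
 0 32  8 32

Answer: 108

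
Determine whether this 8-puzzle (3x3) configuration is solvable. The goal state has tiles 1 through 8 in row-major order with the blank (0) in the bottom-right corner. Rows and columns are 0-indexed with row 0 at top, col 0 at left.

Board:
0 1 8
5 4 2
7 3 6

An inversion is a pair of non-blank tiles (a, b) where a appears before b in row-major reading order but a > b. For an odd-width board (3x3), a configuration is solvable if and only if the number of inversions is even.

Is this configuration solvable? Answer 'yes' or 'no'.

Inversions (pairs i<j in row-major order where tile[i] > tile[j] > 0): 13
13 is odd, so the puzzle is not solvable.

Answer: no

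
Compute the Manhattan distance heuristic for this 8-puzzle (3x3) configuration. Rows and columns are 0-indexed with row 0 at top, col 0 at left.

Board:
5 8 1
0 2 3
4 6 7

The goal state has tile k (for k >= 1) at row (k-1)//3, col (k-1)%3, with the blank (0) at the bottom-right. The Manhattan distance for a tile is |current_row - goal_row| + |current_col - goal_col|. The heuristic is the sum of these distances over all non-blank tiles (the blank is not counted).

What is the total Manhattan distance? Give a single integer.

Tile 5: (0,0)->(1,1) = 2
Tile 8: (0,1)->(2,1) = 2
Tile 1: (0,2)->(0,0) = 2
Tile 2: (1,1)->(0,1) = 1
Tile 3: (1,2)->(0,2) = 1
Tile 4: (2,0)->(1,0) = 1
Tile 6: (2,1)->(1,2) = 2
Tile 7: (2,2)->(2,0) = 2
Sum: 2 + 2 + 2 + 1 + 1 + 1 + 2 + 2 = 13

Answer: 13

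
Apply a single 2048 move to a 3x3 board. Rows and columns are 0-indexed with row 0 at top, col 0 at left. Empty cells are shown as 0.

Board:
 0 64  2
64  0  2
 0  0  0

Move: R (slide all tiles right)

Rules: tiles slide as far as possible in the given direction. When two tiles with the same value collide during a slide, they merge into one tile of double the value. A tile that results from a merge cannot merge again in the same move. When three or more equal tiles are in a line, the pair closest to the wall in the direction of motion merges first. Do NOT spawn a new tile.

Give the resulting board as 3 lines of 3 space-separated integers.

Answer:  0 64  2
 0 64  2
 0  0  0

Derivation:
Slide right:
row 0: [0, 64, 2] -> [0, 64, 2]
row 1: [64, 0, 2] -> [0, 64, 2]
row 2: [0, 0, 0] -> [0, 0, 0]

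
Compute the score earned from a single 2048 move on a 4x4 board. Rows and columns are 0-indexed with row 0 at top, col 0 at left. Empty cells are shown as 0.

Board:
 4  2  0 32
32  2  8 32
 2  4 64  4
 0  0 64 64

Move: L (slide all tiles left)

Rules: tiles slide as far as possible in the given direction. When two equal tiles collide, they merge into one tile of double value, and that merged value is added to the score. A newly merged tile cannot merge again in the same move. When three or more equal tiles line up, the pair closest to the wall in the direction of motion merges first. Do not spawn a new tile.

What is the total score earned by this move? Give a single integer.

Slide left:
row 0: [4, 2, 0, 32] -> [4, 2, 32, 0]  score +0 (running 0)
row 1: [32, 2, 8, 32] -> [32, 2, 8, 32]  score +0 (running 0)
row 2: [2, 4, 64, 4] -> [2, 4, 64, 4]  score +0 (running 0)
row 3: [0, 0, 64, 64] -> [128, 0, 0, 0]  score +128 (running 128)
Board after move:
  4   2  32   0
 32   2   8  32
  2   4  64   4
128   0   0   0

Answer: 128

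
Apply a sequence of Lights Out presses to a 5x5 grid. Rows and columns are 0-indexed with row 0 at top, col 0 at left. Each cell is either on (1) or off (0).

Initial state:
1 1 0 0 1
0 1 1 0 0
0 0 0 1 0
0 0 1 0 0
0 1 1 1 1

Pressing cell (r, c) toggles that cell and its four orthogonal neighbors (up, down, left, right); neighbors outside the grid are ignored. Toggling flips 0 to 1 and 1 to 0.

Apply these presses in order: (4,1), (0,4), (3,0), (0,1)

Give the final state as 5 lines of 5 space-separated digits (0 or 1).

Answer: 0 0 1 1 0
0 0 1 0 1
1 0 0 1 0
1 0 1 0 0
0 0 0 1 1

Derivation:
After press 1 at (4,1):
1 1 0 0 1
0 1 1 0 0
0 0 0 1 0
0 1 1 0 0
1 0 0 1 1

After press 2 at (0,4):
1 1 0 1 0
0 1 1 0 1
0 0 0 1 0
0 1 1 0 0
1 0 0 1 1

After press 3 at (3,0):
1 1 0 1 0
0 1 1 0 1
1 0 0 1 0
1 0 1 0 0
0 0 0 1 1

After press 4 at (0,1):
0 0 1 1 0
0 0 1 0 1
1 0 0 1 0
1 0 1 0 0
0 0 0 1 1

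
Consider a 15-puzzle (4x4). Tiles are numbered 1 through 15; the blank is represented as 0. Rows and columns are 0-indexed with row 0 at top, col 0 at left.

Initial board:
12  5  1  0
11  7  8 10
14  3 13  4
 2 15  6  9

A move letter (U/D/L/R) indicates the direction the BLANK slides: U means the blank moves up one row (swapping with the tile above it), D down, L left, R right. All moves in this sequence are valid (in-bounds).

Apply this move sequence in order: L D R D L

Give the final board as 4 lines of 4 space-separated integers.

Answer: 12  5  8  1
11  7 10  4
14  3  0 13
 2 15  6  9

Derivation:
After move 1 (L):
12  5  0  1
11  7  8 10
14  3 13  4
 2 15  6  9

After move 2 (D):
12  5  8  1
11  7  0 10
14  3 13  4
 2 15  6  9

After move 3 (R):
12  5  8  1
11  7 10  0
14  3 13  4
 2 15  6  9

After move 4 (D):
12  5  8  1
11  7 10  4
14  3 13  0
 2 15  6  9

After move 5 (L):
12  5  8  1
11  7 10  4
14  3  0 13
 2 15  6  9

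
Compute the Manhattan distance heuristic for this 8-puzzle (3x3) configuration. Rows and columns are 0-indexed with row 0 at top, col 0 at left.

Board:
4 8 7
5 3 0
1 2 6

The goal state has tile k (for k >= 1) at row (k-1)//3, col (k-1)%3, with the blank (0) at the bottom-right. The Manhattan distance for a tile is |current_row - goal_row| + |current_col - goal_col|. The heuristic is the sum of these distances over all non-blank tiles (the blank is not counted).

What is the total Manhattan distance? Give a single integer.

Answer: 15

Derivation:
Tile 4: at (0,0), goal (1,0), distance |0-1|+|0-0| = 1
Tile 8: at (0,1), goal (2,1), distance |0-2|+|1-1| = 2
Tile 7: at (0,2), goal (2,0), distance |0-2|+|2-0| = 4
Tile 5: at (1,0), goal (1,1), distance |1-1|+|0-1| = 1
Tile 3: at (1,1), goal (0,2), distance |1-0|+|1-2| = 2
Tile 1: at (2,0), goal (0,0), distance |2-0|+|0-0| = 2
Tile 2: at (2,1), goal (0,1), distance |2-0|+|1-1| = 2
Tile 6: at (2,2), goal (1,2), distance |2-1|+|2-2| = 1
Sum: 1 + 2 + 4 + 1 + 2 + 2 + 2 + 1 = 15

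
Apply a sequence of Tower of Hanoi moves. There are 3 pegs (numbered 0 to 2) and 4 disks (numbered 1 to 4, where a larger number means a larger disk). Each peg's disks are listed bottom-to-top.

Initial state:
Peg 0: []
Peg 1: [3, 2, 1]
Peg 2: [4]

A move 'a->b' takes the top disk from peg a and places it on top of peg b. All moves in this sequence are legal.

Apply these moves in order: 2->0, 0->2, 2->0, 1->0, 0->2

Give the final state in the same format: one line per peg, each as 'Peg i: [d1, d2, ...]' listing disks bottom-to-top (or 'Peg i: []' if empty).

Answer: Peg 0: [4]
Peg 1: [3, 2]
Peg 2: [1]

Derivation:
After move 1 (2->0):
Peg 0: [4]
Peg 1: [3, 2, 1]
Peg 2: []

After move 2 (0->2):
Peg 0: []
Peg 1: [3, 2, 1]
Peg 2: [4]

After move 3 (2->0):
Peg 0: [4]
Peg 1: [3, 2, 1]
Peg 2: []

After move 4 (1->0):
Peg 0: [4, 1]
Peg 1: [3, 2]
Peg 2: []

After move 5 (0->2):
Peg 0: [4]
Peg 1: [3, 2]
Peg 2: [1]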